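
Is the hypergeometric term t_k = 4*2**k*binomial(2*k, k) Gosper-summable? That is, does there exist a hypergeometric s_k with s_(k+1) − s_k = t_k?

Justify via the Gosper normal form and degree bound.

r(k) = 4*(2*k + 1)/(k + 1) after simplifying.
Take A(k)=8*k + 4, B(k)=k + 1, C(k)=1.
f must satisfy (8*k + 4)·f(k+1) − (k)·f(k) = 1.
Bound: deg f ≤ -1.
Bound -1 < 0, so the key equation has no polynomial solution.

No — negative degree bound, so no certificate f.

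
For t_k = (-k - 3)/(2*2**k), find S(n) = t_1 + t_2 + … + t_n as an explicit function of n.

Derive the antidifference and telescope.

Ratio r(k) = (k + 4)/(2*(k + 3)).
Factor: A=1/2; B=1; C=k + 3.
Key eq: (1/2)·f(k+1) = (1)·f(k) + (k + 3).
From deg A=0, deg B=0, deg C=1: d=1.
Solving with deg f ≤ 1: f(k) = -2*(k + 4).
Get s_k = R·t_k = (k + 4)/2**k with R(k) = B(k−1)f(k)/C(k) = -2*(k + 4)/(k + 3).
Check: Δs_k = (-k - 3)/(2*2**k). ✓
Σ_(k=1)^n t_k = s_(n+1) − s_(1) = (2**(-n - 1)*(n + 5)) − (5/2), i.e. 2**(-n - 1)*(-5*2**n + n + 5).

S(n) = 2**(-n - 1)*(-5*2**n + n + 5)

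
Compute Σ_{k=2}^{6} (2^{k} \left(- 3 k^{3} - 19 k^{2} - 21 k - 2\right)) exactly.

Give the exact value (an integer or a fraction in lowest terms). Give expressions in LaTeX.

The ratio is 2*(3*k**3 + 28*k**2 + 68*k + 45)/(3*k**3 + 19*k**2 + 21*k + 2).
So A=2 and B=1, with C=k**3 + 19*k**2/3 + 7*k + 2/3.
Set up (2)·f(k+1) − (1)·f(k) − (k**3 + 19*k**2/3 + 7*k + 2/3) = 0.
d = 3 from the (0,0,3) case.
Solve for f: f(k) = (3*k**3 + k**2 - k - 4)/3 (degree 3 ≤ 3).
Get s_k = R·t_k = 2**k*(-3*k**3 - k**2 + k + 4) with R(k) = B(k−1)f(k)/C(k) = (3*k**3 + k**2 - k - 4)/(3*k**3 + 19*k**2 + 21*k + 2).
s_(k+1) − s_k = 2**k*(-3*k**3 - 19*k**2 - 21*k - 2) = t_k.
Evaluate s at k=7 and k=2: -136576 and -88; difference -136488.

Σ = -136488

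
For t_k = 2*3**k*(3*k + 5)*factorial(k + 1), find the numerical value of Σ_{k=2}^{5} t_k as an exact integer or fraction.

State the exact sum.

Step 1: r(k) = 3*(k + 2)*(3*k + 8)/(3*k + 5).
A = 3*k + 6, B = 1, C = k + 5/3.
Solve (3*k + 6)·f(k+1) − (1)·f(k) = k + 5/3.
From deg A=1, deg B=0, deg C=1: d=0.
Match coefficients ⇒ f(k) = 1/3.
R(k) = B(k−1)·f(k)/C(k) = 1/(3*k + 5); s_k = R·t_k = 2*3**k*factorial(k + 1).
Verify: 2*3**k*(3*k + 5)*factorial(k + 1) matches t_k.
Σ_(k=2)^(5) t_k = s_(6) − s_(2) = 7348320 − (108) = 7348212.

Σ = 7348212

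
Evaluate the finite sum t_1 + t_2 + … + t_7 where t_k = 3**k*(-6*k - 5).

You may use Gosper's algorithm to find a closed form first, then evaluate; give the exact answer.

Step 1: r(k) = 3*(6*k + 11)/(6*k + 5).
A = 3, B = 1, C = k + 5/6.
Solve (3)·f(k+1) − (1)·f(k) = k + 5/6.
Degrees (0,0,1) ⇒ d ≤ 1.
Match coefficients ⇒ f(k) = (3*k - 2)/6.
So s_k = (B(k−1)f/C)·t_k = ((3*k - 2)/(6*k + 5))·t_k = 3**k*(2 - 3*k).
s_(k+1) − s_k = 3**k*(-6*k - 5) = t_k.
Σ_(k=1)^(7) t_k = s_(8) − s_(1) = -144342 − (-3) = -144339.

Σ = -144339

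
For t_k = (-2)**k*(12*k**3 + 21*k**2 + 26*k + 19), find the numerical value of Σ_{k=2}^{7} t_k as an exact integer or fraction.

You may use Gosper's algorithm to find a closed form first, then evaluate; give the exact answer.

Σ = -512628

t_(k+1)/t_k = 2*(-12*k**3 - 57*k**2 - 104*k - 78)/(12*k**3 + 21*k**2 + 26*k + 19).
Gosper form: A/B · C(k+1)/C(k) with A=-2, B=1, C=k**3 + 7*k**2/4 + 13*k/6 + 19/12.
Solve (-2)·f(k+1) − (1)·f(k) = k**3 + 7*k**2/4 + 13*k/6 + 19/12.
From deg A=0, deg B=0, deg C=3: d=3.
Coefficient equations give f(k) = -(4*k**3 - k**2 + 2*k + 3)/12.
R(k) = B(k−1)·f(k)/C(k) = -(4*k**3 - k**2 + 2*k + 3)/(12*k**3 + 21*k**2 + 26*k + 19); s_k = R·t_k = (-2)**k*(-4*k**3 + k**2 - 2*k - 3).
Check: Δs_k = (-2)**k*(12*k**3 + 21*k**2 + 26*k + 19). ✓
Sum = s_(8) − s_(2); s_(8) = -512768, s_(2) = -140 ⇒ -512628.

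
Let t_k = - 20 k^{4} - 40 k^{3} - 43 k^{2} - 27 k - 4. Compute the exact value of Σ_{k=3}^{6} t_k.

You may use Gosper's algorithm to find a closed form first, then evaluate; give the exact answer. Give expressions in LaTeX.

t_(k+1)/t_k = (20*k**4 + 120*k**3 + 283*k**2 + 313*k + 134)/(20*k**4 + 40*k**3 + 43*k**2 + 27*k + 4).
Normal form (A,B,C) = (1, 1, k**4 + 2*k**3 + 43*k**2/20 + 27*k/20 + 1/5).
Need (1)·f(k+1) − (1)·f(k) = k**4 + 2*k**3 + 43*k**2/20 + 27*k/20 + 1/5.
Bound: deg f ≤ 5.
Solving with deg f ≤ 5: f(k) = k*(k + 1)*(4*k**3 - 4*k**2 + 5*k - 3)/20.
Certificate R = B(k−1)f/C = k*(4*k**3 - 4*k**2 + 5*k - 3)/(20*k**3 + 20*k**2 + 23*k + 4) gives s_k = k*(-4*k**4 - k**2 - 2*k + 3).
Verify: -20*k**4 - 40*k**3 - 43*k**2 - 27*k - 4 matches t_k.
Sum = s_(7) − s_(3); s_(7) = -67648, s_(3) = -1008 ⇒ -66640.

Σ = -66640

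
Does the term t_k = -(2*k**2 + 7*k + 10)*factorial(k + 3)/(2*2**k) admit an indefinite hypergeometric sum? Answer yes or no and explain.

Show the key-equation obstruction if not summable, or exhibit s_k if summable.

Step 1: r(k) = (k + 4)*(7*k + 2*(k + 1)**2 + 17)/(2*(2*k**2 + 7*k + 10)).
Gosper form: A/B · C(k+1)/C(k) with A=k/2 + 2, B=1, C=k**2 + 7*k/2 + 5.
Key eq: (k/2 + 2)·f(k+1) = (1)·f(k) + (k**2 + 7*k/2 + 5).
deg f ≤ 1 (via 1,0,2).
Coefficient equations give f(k) = 2*k + 1.
Get s_k = R·t_k = -(2*k + 1)*factorial(k + 3)/2**k with R(k) = B(k−1)f(k)/C(k) = 2*(2*k + 1)/(2*k**2 + 7*k + 10).
Δs = -(2*k**2 + 7*k + 10)*factorial(k + 3)/(2*2**k), as required.

Yes. s_k = -(2*k + 1)*factorial(k + 3)/2**k.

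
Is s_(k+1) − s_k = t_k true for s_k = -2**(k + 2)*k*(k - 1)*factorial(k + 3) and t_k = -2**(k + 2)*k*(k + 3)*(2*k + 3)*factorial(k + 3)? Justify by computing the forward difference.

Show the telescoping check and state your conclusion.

valid; difference matches t_k

s_(k+1) = -2**(k + 3)*k*(k + 1)*factorial(k + 4)
s_(k+1) − s_k = -2**(k + 2)*k*(k + 3)*(2*k + 3)*factorial(k + 3)
(s_(k+1) − s_k) − t_k = 0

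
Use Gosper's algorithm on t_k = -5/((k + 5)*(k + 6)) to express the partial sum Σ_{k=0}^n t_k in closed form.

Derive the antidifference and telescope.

Step 1: r(k) = (k + 5)/(k + 7).
Gosper form: A/B · C(k+1)/C(k) with A=k + 5, B=k + 7, C=1.
Set up (k + 5)·f(k+1) − (k + 6)·f(k) − (1) = 0.
deg f ≤ 1 (via 1,1,0).
Coefficient equations give f(k) = k/5.
Then R = B(k−1)f/C = k*(k + 6)/5, so s_k = R(k)·t_k = -k/(k + 5).
s_(k+1) − s_k = -5/(k**2 + 11*k + 30) = t_k.
s_(n+1) = (-n - 1)/(n + 6) and s_(0) = 0, so S(n) = (-n - 1)/(n + 6).

S(n) = (-n - 1)/(n + 6)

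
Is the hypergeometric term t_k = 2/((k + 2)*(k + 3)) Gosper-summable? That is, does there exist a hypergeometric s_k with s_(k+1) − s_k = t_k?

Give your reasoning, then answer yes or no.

r(k) = (k + 2)/(k + 4) after simplifying.
Take A(k)=k + 2, B(k)=k + 4, C(k)=1.
Solve (k + 2)·f(k+1) − (k + 3)·f(k) = 1.
Degrees (1,1,0) ⇒ d ≤ 1.
Solving with deg f ≤ 1: f(k) = k/2.
Get s_k = R·t_k = k/(k + 2) with R(k) = B(k−1)f(k)/C(k) = k*(k + 3)/2.
s_(k+1) − s_k = 2/(k**2 + 5*k + 6) = t_k.

Yes. s_k = k/(k + 2).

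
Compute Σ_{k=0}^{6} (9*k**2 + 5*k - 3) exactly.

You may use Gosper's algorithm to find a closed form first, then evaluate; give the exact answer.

Σ = 903

r(k) = (9*k**2 + 23*k + 11)/(9*k**2 + 5*k - 3) after simplifying.
So A=1 and B=1, with C=k**2 + 5*k/9 - 1/3.
Solve (1)·f(k+1) − (1)·f(k) = k**2 + 5*k/9 - 1/3.
deg f ≤ 3 (via 0,0,2).
A polynomial solution: f(k) = k*(3*k**2 - 2*k - 4)/9.
Get s_k = R·t_k = k*(3*k**2 - 2*k - 4) with R(k) = B(k−1)f(k)/C(k) = k*(3*k**2 - 2*k - 4)/(9*k**2 + 5*k - 3).
s_(k+1) − s_k = 9*k**2 + 5*k - 3 = t_k.
Evaluate s at k=7 and k=0: 903 and 0; difference 903.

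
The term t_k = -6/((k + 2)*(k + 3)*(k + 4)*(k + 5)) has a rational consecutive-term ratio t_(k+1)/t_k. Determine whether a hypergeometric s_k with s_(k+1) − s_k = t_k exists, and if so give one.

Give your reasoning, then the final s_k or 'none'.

s_k = k*(-k**2 - 9*k - 26)/(12*(k + 2)*(k + 3)*(k + 4))

Step 1: r(k) = (k + 2)/(k + 6).
Gosper form: A/B · C(k+1)/C(k) with A=k + 2, B=k + 6, C=1.
Set up (k + 2)·f(k+1) − (k + 5)·f(k) − (1) = 0.
From deg A=1, deg B=1, deg C=0: d=3.
A polynomial solution: f(k) = k*(k**2 + 9*k + 26)/72.
R(k) = B(k−1)·f(k)/C(k) = k*(k + 5)*(k**2 + 9*k + 26)/72; s_k = R·t_k = k*(-k**2 - 9*k - 26)/(12*(k + 2)*(k + 3)*(k + 4)).
Verify: -6/(k**4 + 14*k**3 + 71*k**2 + 154*k + 120) matches t_k.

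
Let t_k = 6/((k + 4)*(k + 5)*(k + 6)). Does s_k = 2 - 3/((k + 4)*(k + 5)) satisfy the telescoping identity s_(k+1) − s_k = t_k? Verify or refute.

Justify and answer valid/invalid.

Valid — Δs_k = t_k.

s_(k+1) = 2 - 3/((k + 5)*(k + 6))
s_(k+1) − s_k = 6/(k**3 + 15*k**2 + 74*k + 120)
(s_(k+1) − s_k) − t_k = 0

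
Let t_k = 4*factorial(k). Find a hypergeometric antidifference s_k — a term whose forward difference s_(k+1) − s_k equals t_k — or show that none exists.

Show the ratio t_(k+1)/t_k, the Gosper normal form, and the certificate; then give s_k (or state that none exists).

t_(k+1)/t_k = k + 1.
Normal form (A,B,C) = (k + 1, 1, 1).
Key eq: (k + 1)·f(k+1) = (1)·f(k) + (1).
d = -1 from the (1,0,0) case.
d = -1 < 0 ⇒ no nonzero polynomial f; not summable.

none — t_k is not Gosper-summable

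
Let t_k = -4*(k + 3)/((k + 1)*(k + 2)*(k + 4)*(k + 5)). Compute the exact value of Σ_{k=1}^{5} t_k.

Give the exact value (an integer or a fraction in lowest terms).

Σ = -6/35

Step 1: r(k) = (k + 1)*(k + 4)**2/((k + 3)**2*(k + 6)).
So A=k + 1 and B=k + 6, with C=k**2 + 6*k + 9.
Solve (k + 1)·f(k+1) − (k + 5)·f(k) = k**2 + 6*k + 9.
deg f ≤ 4 (via 1,1,2).
A polynomial solution: f(k) = k*(k + 2)*(k + 3)*(k + 5)/8.
Then R = B(k−1)f/C = k*(k + 2)*(k + 5)**2/(8*(k + 3)), so s_k = R(k)·t_k = k*(-k - 5)/(2*(k**2 + 5*k + 4)).
Verify: 4*(-k - 3)/(k**4 + 12*k**3 + 49*k**2 + 78*k + 40) matches t_k.
Sum = s_(6) − s_(1); s_(6) = -33/70, s_(1) = -3/10 ⇒ -6/35.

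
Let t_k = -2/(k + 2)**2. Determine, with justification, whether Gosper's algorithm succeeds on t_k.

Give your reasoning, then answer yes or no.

No. Not Gosper-summable.

Compute t_(k+1)/t_k: get (k + 2)**2/(k + 3)**2.
Gosper form: A/B · C(k+1)/C(k) with A=k**2 + 4*k + 4, B=k**2 + 6*k + 9, C=1.
Need (k**2 + 4*k + 4)·f(k+1) − (k**2 + 4*k + 4)·f(k) = 1.
Degrees (2,2,0) ⇒ d ≤ 0.
Put f(k) = c0: A·f(k+1) − B(k−1)·f(k) − C = -1; need -1 = 0 — inconsistent ⇒ no f, not summable.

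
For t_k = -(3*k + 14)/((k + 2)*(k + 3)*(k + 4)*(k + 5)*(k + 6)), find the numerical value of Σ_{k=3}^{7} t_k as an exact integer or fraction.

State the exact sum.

Σ = -119/34320

Compute t_(k+1)/t_k: get (k + 2)*(3*k + 17)/((k + 7)*(3*k + 14)).
Gosper form: A/B · C(k+1)/C(k) with A=k + 2, B=k + 7, C=k + 14/3.
Need (k + 2)·f(k+1) − (k + 6)·f(k) = k + 14/3.
d = 4 from the (1,1,1) case.
Solve for f: f(k) = k*(k + 4)*(k**2 + 10*k + 31)/90 (degree 4 ≤ 4).
Certificate R = B(k−1)f/C = k*(k + 4)*(k + 6)*(k**2 + 10*k + 31)/(30*(3*k + 14)) gives s_k = k*(-k**2 - 10*k - 31)/(30*(k**3 + 10*k**2 + 31*k + 30)).
Δs = (-3*k - 14)/(k**5 + 20*k**4 + 155*k**3 + 580*k**2 + 1044*k + 720), as required.
Sum = s_(8) − s_(3); s_(8) = -14/429, s_(3) = -7/240 ⇒ -119/34320.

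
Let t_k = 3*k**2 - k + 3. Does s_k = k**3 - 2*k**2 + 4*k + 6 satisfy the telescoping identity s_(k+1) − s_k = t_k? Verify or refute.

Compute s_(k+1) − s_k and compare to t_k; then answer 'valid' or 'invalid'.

s_(k+1) = k**3 + k**2 + 3*k + 9
s_(k+1) − s_k = 3*k**2 - k + 3
(s_(k+1) − s_k) − t_k = 0

Valid — Δs_k = t_k.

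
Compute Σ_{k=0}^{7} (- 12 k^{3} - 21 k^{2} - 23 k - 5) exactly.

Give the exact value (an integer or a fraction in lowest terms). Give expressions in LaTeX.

Σ = -13032

Step 1: r(k) = (12*k**3 + 57*k**2 + 101*k + 61)/(12*k**3 + 21*k**2 + 23*k + 5).
Gosper form: A/B · C(k+1)/C(k) with A=1, B=1, C=k**3 + 7*k**2/4 + 23*k/12 + 5/12.
Solve (1)·f(k+1) − (1)·f(k) = k**3 + 7*k**2/4 + 23*k/12 + 5/12.
From deg A=0, deg B=0, deg C=3: d=4.
Solve for f: f(k) = k*(3*k**3 + k**2 + 4*k - 3)/12 (degree 4 ≤ 4).
R(k) = B(k−1)·f(k)/C(k) = k*(3*k**3 + k**2 + 4*k - 3)/(12*k**3 + 21*k**2 + 23*k + 5); s_k = R·t_k = k*(-3*k**3 - k**2 - 4*k + 3).
Check: Δs_k = -12*k**3 - 21*k**2 - 23*k - 5. ✓
Evaluate s at k=8 and k=0: -13032 and 0; difference -13032.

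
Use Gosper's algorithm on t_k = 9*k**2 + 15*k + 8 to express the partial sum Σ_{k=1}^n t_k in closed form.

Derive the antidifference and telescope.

S(n) = n*(3*n**2 + 12*n + 17)

r(k) = (9*k**2 + 33*k + 32)/(9*k**2 + 15*k + 8) after simplifying.
Factor: A=1; B=1; C=k**2 + 5*k/3 + 8/9.
Key eq: (1)·f(k+1) = (1)·f(k) + (k**2 + 5*k/3 + 8/9).
d = 3 from the (0,0,2) case.
Match coefficients ⇒ f(k) = k*(3*k**2 + 3*k + 2)/9.
So s_k = (B(k−1)f/C)·t_k = (k*(3*k**2 + 3*k + 2)/(9*k**2 + 15*k + 8))·t_k = k*(3*k**2 + 3*k + 2).
Check: Δs_k = 9*k**2 + 15*k + 8. ✓
Telescope: S(n) = s_(n+1) − s_(1) = 3*n**3 + 12*n**2 + 17*n + 8 − (8) = n*(3*n**2 + 12*n + 17).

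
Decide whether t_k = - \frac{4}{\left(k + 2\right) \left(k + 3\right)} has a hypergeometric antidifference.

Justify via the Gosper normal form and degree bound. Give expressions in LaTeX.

Step 1: r(k) = (k + 2)/(k + 4).
Normal form (A,B,C) = (k + 2, k + 4, 1).
Solve (k + 2)·f(k+1) − (k + 3)·f(k) = 1.
Bound: deg f ≤ 1.
Coefficient equations give f(k) = k/2.
R(k) = B(k−1)·f(k)/C(k) = k*(k + 3)/2; s_k = R·t_k = -2*k/(k + 2).
Check: Δs_k = -4/(k**2 + 5*k + 6). ✓

Yes. s_k = - \frac{2 k}{k + 2}.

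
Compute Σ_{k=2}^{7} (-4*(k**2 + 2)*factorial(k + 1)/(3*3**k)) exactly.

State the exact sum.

t_(k+1)/t_k = (k + 2)*((k + 1)**2 + 2)/(3*(k**2 + 2)).
A = k/3 + 2/3, B = 1, C = k**2 + 2.
Key eq: (k/3 + 2/3)·f(k+1) = (1)·f(k) + (k**2 + 2).
d = 1 from the (1,0,2) case.
Solving with deg f ≤ 1: f(k) = 3*k.
Certificate R = B(k−1)f/C = 3*k/(k**2 + 2) gives s_k = -4*k*factorial(k + 1)/3**k.
Check: Δs_k = -4*(k**2 + 2)*factorial(k + 1)/(3*3**k). ✓
Sum = s_(8) − s_(2); s_(8) = -143360/81, s_(2) = -16/3 ⇒ -142928/81.

Σ = -142928/81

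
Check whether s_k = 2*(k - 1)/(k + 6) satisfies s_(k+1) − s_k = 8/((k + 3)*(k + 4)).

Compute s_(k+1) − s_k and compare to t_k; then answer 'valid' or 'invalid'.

s_(k+1) = 2*k/(k + 7)
s_(k+1) − s_k = 14/(k**2 + 13*k + 42)
(s_(k+1) − s_k) − t_k = 6*(k**2 - k - 28)/(k**4 + 20*k**3 + 145*k**2 + 450*k + 504)

Invalid: residual 6*(k**2 - k - 28)/(k**4 + 20*k**3 + 145*k**2 + 450*k + 504) ≠ 0.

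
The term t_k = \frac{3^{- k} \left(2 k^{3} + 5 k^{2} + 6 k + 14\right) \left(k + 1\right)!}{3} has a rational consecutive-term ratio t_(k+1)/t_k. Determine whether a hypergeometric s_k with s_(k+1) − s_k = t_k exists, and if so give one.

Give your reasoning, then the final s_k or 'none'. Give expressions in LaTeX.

s_k = 3^{- k} \left(2 k^{2} + 3 k - 4\right) \left(k + 1\right)!

Ratio r(k) = (2*k**4 + 15*k**3 + 44*k**2 + 71*k + 54)/(3*(2*k**3 + 5*k**2 + 6*k + 14)).
A = k/3 + 2/3, B = 1, C = k**3 + 5*k**2/2 + 3*k + 7.
Set up (k/3 + 2/3)·f(k+1) − (1)·f(k) − (k**3 + 5*k**2/2 + 3*k + 7) = 0.
deg f ≤ 2 (via 1,0,3).
Coefficient equations give f(k) = 3*(2*k**2 + 3*k - 4)/2.
R(k) = B(k−1)·f(k)/C(k) = 3*(2*k**2 + 3*k - 4)/(2*k**3 + 5*k**2 + 6*k + 14); s_k = R·t_k = (2*k**2 + 3*k - 4)*factorial(k + 1)/3**k.
s_(k+1) − s_k = (2*k**3 + 5*k**2 + 6*k + 14)*factorial(k + 1)/(3*3**k) = t_k.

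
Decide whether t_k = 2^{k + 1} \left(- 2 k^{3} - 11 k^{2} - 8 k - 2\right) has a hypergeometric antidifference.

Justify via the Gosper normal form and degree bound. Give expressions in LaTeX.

Yes. s_k = 2^{k + 1} k^{2} \left(1 - 2 k\right).

The ratio is 2*(2*k**3 + 17*k**2 + 36*k + 23)/(2*k**3 + 11*k**2 + 8*k + 2).
Gosper form: A/B · C(k+1)/C(k) with A=2, B=1, C=k**3 + 11*k**2/2 + 4*k + 1.
Set up (2)·f(k+1) − (1)·f(k) − (k**3 + 11*k**2/2 + 4*k + 1) = 0.
deg f ≤ 3 (via 0,0,3).
A polynomial solution: f(k) = k**2*(2*k - 1)/2.
Certificate R = B(k−1)f/C = k**2*(2*k - 1)/(2*k**3 + 11*k**2 + 8*k + 2) gives s_k = 2**(k + 1)*k**2*(1 - 2*k).
Verify: 2**(k + 1)*(-2*k**3 - 11*k**2 - 8*k - 2) matches t_k.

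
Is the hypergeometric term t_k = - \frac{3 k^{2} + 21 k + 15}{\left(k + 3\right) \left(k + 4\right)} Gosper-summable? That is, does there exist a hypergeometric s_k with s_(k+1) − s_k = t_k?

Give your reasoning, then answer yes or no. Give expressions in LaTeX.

Ratio r(k) = (k + 3)*(7*k + (k + 1)**2 + 12)/((k + 5)*(k**2 + 7*k + 5)).
A = k + 3, B = k + 5, C = k**2 + 7*k + 5.
Key eq: (k + 3)·f(k+1) = (k + 4)·f(k) + (k**2 + 7*k + 5).
From deg A=1, deg B=1, deg C=2: d=2.
Match coefficients ⇒ f(k) = k*(3*k + 2)/3.
Certificate R = B(k−1)f/C = k*(k + 4)*(3*k + 2)/(3*(k**2 + 7*k + 5)) gives s_k = -k*(3*k + 2)/(k + 3).
Δs = 3*(-k**2 - 7*k - 5)/(k**2 + 7*k + 12), as required.

Yes. s_k = - \frac{k \left(3 k + 2\right)}{k + 3}.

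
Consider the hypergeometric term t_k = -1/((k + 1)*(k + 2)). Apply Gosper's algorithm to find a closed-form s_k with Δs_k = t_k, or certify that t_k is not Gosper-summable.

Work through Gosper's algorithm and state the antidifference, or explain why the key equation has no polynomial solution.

t_(k+1)/t_k = (k + 1)/(k + 3).
Gosper form: A/B · C(k+1)/C(k) with A=k + 1, B=k + 3, C=1.
Need (k + 1)·f(k+1) − (k + 2)·f(k) = 1.
From deg A=1, deg B=1, deg C=0: d=1.
A polynomial solution: f(k) = k.
R(k) = B(k−1)·f(k)/C(k) = k*(k + 2); s_k = R·t_k = -k/(k + 1).
Check: Δs_k = -1/(k**2 + 3*k + 2). ✓

s_k = -k/(k + 1)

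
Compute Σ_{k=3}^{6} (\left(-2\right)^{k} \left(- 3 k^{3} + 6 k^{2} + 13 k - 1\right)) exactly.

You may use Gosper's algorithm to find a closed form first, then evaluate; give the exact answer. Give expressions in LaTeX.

The ratio is 2*(-3*k**3 - 3*k**2 + 16*k + 15)/(3*k**3 - 6*k**2 - 13*k + 1).
Normal form (A,B,C) = (-2, 1, k**3 - 2*k**2 - 13*k/3 + 1/3).
f must satisfy (-2)·f(k+1) − (1)·f(k) = k**3 - 2*k**2 - 13*k/3 + 1/3.
From deg A=0, deg B=0, deg C=3: d=3.
Solving with deg f ≤ 3: f(k) = -(k**3 - 4*k**2 - k + 3)/3.
R(k) = B(k−1)·f(k)/C(k) = -(k**3 - 4*k**2 - k + 3)/(3*k**3 - 6*k**2 - 13*k + 1); s_k = R·t_k = (-2)**k*(k**3 - 4*k**2 - k + 3).
Δs = (-2)**k*(-3*k**3 + 6*k**2 + 13*k - 1), as required.
Telescoping: Σ = s_(7) − s_(3) = -18304 − (72) = -18376.

Σ = -18376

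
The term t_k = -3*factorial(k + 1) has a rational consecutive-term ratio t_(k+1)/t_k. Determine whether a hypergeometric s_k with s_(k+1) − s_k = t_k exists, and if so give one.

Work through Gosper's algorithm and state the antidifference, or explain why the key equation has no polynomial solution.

none (Gosper's algorithm certifies no s_k)

t_(k+1)/t_k = k + 2.
A = k + 2, B = 1, C = 1.
Set up (k + 2)·f(k+1) − (1)·f(k) − (1) = 0.
Bound: deg f ≤ -1.
deg f ≤ -1 is impossible — no certificate.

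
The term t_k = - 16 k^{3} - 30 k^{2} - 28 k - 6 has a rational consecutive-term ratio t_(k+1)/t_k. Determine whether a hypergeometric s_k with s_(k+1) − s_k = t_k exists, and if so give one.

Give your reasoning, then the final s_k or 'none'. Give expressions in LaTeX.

Compute t_(k+1)/t_k: get (8*k**3 + 39*k**2 + 68*k + 40)/(8*k**3 + 15*k**2 + 14*k + 3).
Factor: A=1; B=1; C=k**3 + 15*k**2/8 + 7*k/4 + 3/8.
Set up (1)·f(k+1) − (1)·f(k) − (k**3 + 15*k**2/8 + 7*k/4 + 3/8) = 0.
Degrees (0,0,3) ⇒ d ≤ 4.
A polynomial solution: f(k) = k*(4*k**3 + 2*k**2 + 3*k - 3)/16.
R(k) = B(k−1)·f(k)/C(k) = k*(4*k**3 + 2*k**2 + 3*k - 3)/(2*(8*k**3 + 15*k**2 + 14*k + 3)); s_k = R·t_k = k*(-4*k**3 - 2*k**2 - 3*k + 3).
Check: Δs_k = -16*k**3 - 30*k**2 - 28*k - 6. ✓

s_k = k \left(- 4 k^{3} - 2 k^{2} - 3 k + 3\right)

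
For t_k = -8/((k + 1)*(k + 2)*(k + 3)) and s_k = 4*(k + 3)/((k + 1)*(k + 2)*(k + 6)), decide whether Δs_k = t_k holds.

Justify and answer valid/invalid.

Invalid: residual 36*(k + 5)/(k**5 + 19*k**4 + 131*k**3 + 401*k**2 + 540*k + 252) ≠ 0.

s_(k+1) = 4*(k + 4)/((k + 2)*(k + 3)*(k + 7))
s_(k+1) − s_k = 4*(-2*k**2 - 17*k - 39)/(k**5 + 19*k**4 + 131*k**3 + 401*k**2 + 540*k + 252)
(s_(k+1) − s_k) − t_k = 36*(k + 5)/(k**5 + 19*k**4 + 131*k**3 + 401*k**2 + 540*k + 252)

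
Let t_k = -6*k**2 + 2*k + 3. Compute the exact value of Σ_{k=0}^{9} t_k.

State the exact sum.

The ratio is (6*k**2 + 10*k + 1)/(6*k**2 - 2*k - 3).
A = 1, B = 1, C = k**2 - k/3 - 1/2.
Solve (1)·f(k+1) − (1)·f(k) = k**2 - k/3 - 1/2.
Degrees (0,0,2) ⇒ d ≤ 3.
Solve for f: f(k) = k*(2*k**2 - 4*k - 1)/6 (degree 3 ≤ 3).
So s_k = (B(k−1)f/C)·t_k = (k*(2*k**2 - 4*k - 1)/(6*k**2 - 2*k - 3))·t_k = k*(-2*k**2 + 4*k + 1).
Verify: -6*k**2 + 2*k + 3 matches t_k.
Evaluate s at k=10 and k=0: -1590 and 0; difference -1590.

Σ = -1590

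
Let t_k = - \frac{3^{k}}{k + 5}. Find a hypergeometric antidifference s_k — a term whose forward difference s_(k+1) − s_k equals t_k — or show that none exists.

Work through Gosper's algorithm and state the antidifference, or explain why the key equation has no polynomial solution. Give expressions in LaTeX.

Compute t_(k+1)/t_k: get 3*(k + 5)/(k + 6).
Gosper form: A/B · C(k+1)/C(k) with A=3*k + 15, B=k + 6, C=1.
Key eq: (3*k + 15)·f(k+1) = (k + 5)·f(k) + (1).
Bound: deg f ≤ -1.
Bound -1 < 0, so the key equation has no polynomial solution.

not Gosper-summable; s_k does not exist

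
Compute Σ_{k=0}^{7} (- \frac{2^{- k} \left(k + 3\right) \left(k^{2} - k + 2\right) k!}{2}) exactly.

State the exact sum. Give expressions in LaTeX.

Ratio r(k) = (k + 1)*(k + 4)*(-k + (k + 1)**2 + 1)/(2*(k + 3)*(k**2 - k + 2)).
Factor: A=k/2 + 1/2; B=1; C=k**3 + 2*k**2 - k + 6.
f must satisfy (k/2 + 1/2)·f(k+1) − (1)·f(k) = k**3 + 2*k**2 - k + 6.
Degrees (1,0,3) ⇒ d ≤ 2.
Solving with deg f ≤ 2: f(k) = 2*(k**2 + k - 4).
Then R = B(k−1)f/C = 2*(k**2 + k - 4)/((k + 3)*(k**2 - k + 2)), so s_k = R(k)·t_k = -(k**2 + k - 4)*factorial(k)/2**k.
Verify: -(k + 3)*(k**2 - k + 2)*factorial(k)/(2*2**k) matches t_k.
Sum = s_(8) − s_(0); s_(8) = -10710, s_(0) = 4 ⇒ -10714.

Σ = -10714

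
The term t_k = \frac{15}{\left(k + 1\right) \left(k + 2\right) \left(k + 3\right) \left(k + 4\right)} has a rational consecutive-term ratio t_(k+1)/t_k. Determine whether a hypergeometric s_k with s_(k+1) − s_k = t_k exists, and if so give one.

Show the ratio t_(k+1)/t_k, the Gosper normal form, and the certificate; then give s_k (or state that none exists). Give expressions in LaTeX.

s_k = \frac{5 k \left(k^{2} + 6 k + 11\right)}{6 \left(k + 1\right) \left(k + 2\right) \left(k + 3\right)}

Step 1: r(k) = (k + 1)/(k + 5).
Gosper form: A/B · C(k+1)/C(k) with A=k + 1, B=k + 5, C=1.
Key eq: (k + 1)·f(k+1) = (k + 4)·f(k) + (1).
deg f ≤ 3 (via 1,1,0).
A polynomial solution: f(k) = k*(k**2 + 6*k + 11)/18.
R(k) = B(k−1)·f(k)/C(k) = k*(k + 4)*(k**2 + 6*k + 11)/18; s_k = R·t_k = 5*k*(k**2 + 6*k + 11)/(6*(k + 1)*(k + 2)*(k + 3)).
Δs = 15/(k**4 + 10*k**3 + 35*k**2 + 50*k + 24), as required.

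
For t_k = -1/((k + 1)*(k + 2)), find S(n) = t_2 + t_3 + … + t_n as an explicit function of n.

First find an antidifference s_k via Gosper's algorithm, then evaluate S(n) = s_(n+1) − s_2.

S(n) = (1 - n)/(3*(n + 2))

r(k) = (k + 1)/(k + 3) after simplifying.
Take A(k)=k + 1, B(k)=k + 3, C(k)=1.
Solve (k + 1)·f(k+1) − (k + 2)·f(k) = 1.
Degrees (1,1,0) ⇒ d ≤ 1.
Coefficient equations give f(k) = k.
Get s_k = R·t_k = -k/(k + 1) with R(k) = B(k−1)f(k)/C(k) = k*(k + 2).
Verify: -1/(k**2 + 3*k + 2) matches t_k.
Evaluate: s_(n+1) = (-n - 1)/(n + 2); subtract s_(2) = -2/3 ⇒ S(n) = (1 - n)/(3*(n + 2)).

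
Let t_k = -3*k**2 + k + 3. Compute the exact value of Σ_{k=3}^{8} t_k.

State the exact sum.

Σ = -546

Compute t_(k+1)/t_k: get (k - 3*(k + 1)**2 + 4)/(-3*k**2 + k + 3).
Normal form (A,B,C) = (1, 1, k**2 - k/3 - 1).
Solve (1)·f(k+1) − (1)·f(k) = k**2 - k/3 - 1.
deg f ≤ 3 (via 0,0,2).
Coefficient equations give f(k) = k*(k**2 - 2*k - 2)/3.
So s_k = (B(k−1)f/C)·t_k = (k*(k**2 - 2*k - 2)/(3*k**2 - k - 3))·t_k = k*(-k**2 + 2*k + 2).
Δs = -3*k**2 + k + 3, as required.
Σ_(k=3)^(8) t_k = s_(9) − s_(3) = -549 − (-3) = -546.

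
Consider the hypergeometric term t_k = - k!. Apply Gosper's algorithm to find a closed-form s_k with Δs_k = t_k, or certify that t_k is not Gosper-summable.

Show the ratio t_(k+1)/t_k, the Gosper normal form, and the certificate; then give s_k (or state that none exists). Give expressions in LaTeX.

none — t_k is not Gosper-summable

Step 1: r(k) = k + 1.
Take A(k)=k + 1, B(k)=1, C(k)=1.
Set up (k + 1)·f(k+1) − (1)·f(k) − (1) = 0.
d = -1 from the (1,0,0) case.
d = -1 < 0 ⇒ no nonzero polynomial f; not summable.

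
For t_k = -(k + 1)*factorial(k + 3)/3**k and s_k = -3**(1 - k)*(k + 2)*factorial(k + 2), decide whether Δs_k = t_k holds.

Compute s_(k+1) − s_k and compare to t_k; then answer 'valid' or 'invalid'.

Invalid: residual k*factorial(k + 2)/3**k ≠ 0.

s_(k+1) = -(k + 3)*factorial(k + 3)/3**k
s_(k+1) − s_k = -(k**2 + 3*k + 3)*factorial(k + 2)/3**k
(s_(k+1) − s_k) − t_k = k*factorial(k + 2)/3**k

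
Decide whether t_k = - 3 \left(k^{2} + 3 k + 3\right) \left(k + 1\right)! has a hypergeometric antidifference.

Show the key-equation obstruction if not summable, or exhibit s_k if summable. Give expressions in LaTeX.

Yes. s_k = - 3 \left(k + 1\right) \left(k + 1\right)!.

t_(k+1)/t_k = (k + 2)*(3*k + (k + 1)**2 + 6)/(k**2 + 3*k + 3).
Factor: A=k + 2; B=1; C=k**2 + 3*k + 3.
Set up (k + 2)·f(k+1) − (1)·f(k) − (k**2 + 3*k + 3) = 0.
Degrees (1,0,2) ⇒ d ≤ 1.
Match coefficients ⇒ f(k) = k + 1.
Then R = B(k−1)f/C = (k + 1)/(k**2 + 3*k + 3), so s_k = R(k)·t_k = -3*(k + 1)*factorial(k + 1).
s_(k+1) − s_k = -3*(k**2 + 3*k + 3)*factorial(k + 1) = t_k.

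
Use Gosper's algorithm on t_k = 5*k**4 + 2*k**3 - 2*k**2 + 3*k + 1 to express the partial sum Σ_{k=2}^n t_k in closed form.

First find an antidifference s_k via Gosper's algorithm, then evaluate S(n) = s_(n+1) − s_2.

r(k) = (5*k**4 + 22*k**3 + 34*k**2 + 25*k + 9)/(5*k**4 + 2*k**3 - 2*k**2 + 3*k + 1) after simplifying.
Gosper form: A/B · C(k+1)/C(k) with A=1, B=1, C=k**4 + 2*k**3/5 - 2*k**2/5 + 3*k/5 + 1/5.
Key eq: (1)·f(k+1) = (1)·f(k) + (k**4 + 2*k**3/5 - 2*k**2/5 + 3*k/5 + 1/5).
d = 5 from the (0,0,4) case.
Coefficient equations give f(k) = k*(k**4 - 2*k**3 + 3*k - 1)/5.
So s_k = (B(k−1)f/C)·t_k = (k*(k**4 - 2*k**3 + 3*k - 1)/(5*k**4 + 2*k**3 - 2*k**2 + 3*k + 1))·t_k = k*(k**4 - 2*k**3 + 3*k - 1).
Verify: 5*k**4 + 2*k**3 - 2*k**2 + 3*k + 1 matches t_k.
Telescope: S(n) = s_(n+1) − s_(2) = n**5 + 3*n**4 + 2*n**3 + n**2 + 2*n + 1 − (10) = n**5 + 3*n**4 + 2*n**3 + n**2 + 2*n - 9.

S(n) = n**5 + 3*n**4 + 2*n**3 + n**2 + 2*n - 9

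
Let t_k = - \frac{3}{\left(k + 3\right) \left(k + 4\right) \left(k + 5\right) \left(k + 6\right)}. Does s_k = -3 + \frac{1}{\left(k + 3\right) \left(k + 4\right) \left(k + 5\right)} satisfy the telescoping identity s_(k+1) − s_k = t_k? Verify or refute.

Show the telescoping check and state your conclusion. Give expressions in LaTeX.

s_(k+1) = -3 + 1/((k + 4)*(k + 5)*(k + 6))
s_(k+1) − s_k = -3/((k + 3)*(k + 4)*(k + 5)*(k + 6))
(s_(k+1) − s_k) − t_k = 0

valid; difference matches t_k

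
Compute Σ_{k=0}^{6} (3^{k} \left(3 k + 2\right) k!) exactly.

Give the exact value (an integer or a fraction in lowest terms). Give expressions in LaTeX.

Step 1: r(k) = 3*(k + 1)*(3*k + 5)/(3*k + 2).
Gosper form: A/B · C(k+1)/C(k) with A=3*k + 3, B=1, C=k + 2/3.
Key eq: (3*k + 3)·f(k+1) = (1)·f(k) + (k + 2/3).
Bound: deg f ≤ 0.
Solve for f: f(k) = 1/3 (degree 0 ≤ 0).
So s_k = (B(k−1)f/C)·t_k = (1/(3*k + 2))·t_k = 3**k*factorial(k).
s_(k+1) − s_k = 3**k*(3*k + 2)*factorial(k) = t_k.
Telescoping: Σ = s_(7) − s_(0) = 11022480 − (1) = 11022479.

Σ = 11022479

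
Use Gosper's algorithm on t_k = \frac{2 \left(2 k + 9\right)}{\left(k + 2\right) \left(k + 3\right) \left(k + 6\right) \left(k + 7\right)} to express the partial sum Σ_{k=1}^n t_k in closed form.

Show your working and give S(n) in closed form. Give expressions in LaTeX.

Step 1: r(k) = (k + 2)*(k + 6)*(2*k + 11)/((k + 4)*(k + 8)*(2*k + 9)).
So A=k + 2 and B=k + 8, with C=k**3 + 27*k**2/2 + 121*k/2 + 90.
Solve (k + 2)·f(k+1) − (k + 7)·f(k) = k**3 + 27*k**2/2 + 121*k/2 + 90.
From deg A=1, deg B=1, deg C=3: d=5.
Solving with deg f ≤ 5: f(k) = k*(k + 3)*(k + 4)*(k + 5)*(k + 8)/24.
Get s_k = R·t_k = k*(k + 8)/(6*(k**2 + 8*k + 12)) with R(k) = B(k−1)f(k)/C(k) = k*(k + 3)*(k + 7)*(k + 8)/(12*(2*k + 9)).
s_(k+1) − s_k = 2*(2*k + 9)/(k**4 + 18*k**3 + 113*k**2 + 288*k + 252) = t_k.
Evaluate: s_(n+1) = (n**2 + 10*n + 9)/(6*(n**2 + 10*n + 21)); subtract s_(1) = 1/14 ⇒ S(n) = 2*n*(n + 10)/(21*(n**2 + 10*n + 21)).

S(n) = \frac{2 n \left(n + 10\right)}{21 \left(n^{2} + 10 n + 21\right)}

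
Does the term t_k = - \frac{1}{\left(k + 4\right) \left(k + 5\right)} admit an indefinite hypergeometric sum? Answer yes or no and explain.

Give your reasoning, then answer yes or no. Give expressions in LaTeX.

r(k) = (k + 4)/(k + 6) after simplifying.
Gosper form: A/B · C(k+1)/C(k) with A=k + 4, B=k + 6, C=1.
Set up (k + 4)·f(k+1) − (k + 5)·f(k) − (1) = 0.
Degrees (1,1,0) ⇒ d ≤ 1.
Solving with deg f ≤ 1: f(k) = k/4.
Get s_k = R·t_k = -k/(4*k + 16) with R(k) = B(k−1)f(k)/C(k) = k*(k + 5)/4.
Δs = -1/(k**2 + 9*k + 20), as required.

Yes. s_k = - \frac{k}{4 k + 16}.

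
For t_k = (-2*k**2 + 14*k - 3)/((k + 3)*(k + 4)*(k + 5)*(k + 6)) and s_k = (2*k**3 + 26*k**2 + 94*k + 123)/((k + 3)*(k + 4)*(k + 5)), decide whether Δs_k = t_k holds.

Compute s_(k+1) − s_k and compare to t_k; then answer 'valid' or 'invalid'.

Valid — Δs_k = t_k.

s_(k+1) = (94*k + 2*(k + 1)**3 + 26*(k + 1)**2 + 217)/((k + 4)*(k + 5)*(k + 6))
s_(k+1) − s_k = (-2*k**2 + 14*k - 3)/(k**4 + 18*k**3 + 119*k**2 + 342*k + 360)
(s_(k+1) − s_k) − t_k = 0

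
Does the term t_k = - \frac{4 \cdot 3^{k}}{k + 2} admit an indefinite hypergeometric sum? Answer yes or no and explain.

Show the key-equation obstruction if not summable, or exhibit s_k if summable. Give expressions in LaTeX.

No — key equation has no polynomial f.

The ratio is 3*(k + 2)/(k + 3).
Normal form (A,B,C) = (3*k + 6, k + 3, 1).
Set up (3*k + 6)·f(k+1) − (k + 2)·f(k) − (1) = 0.
Degrees (1,1,0) ⇒ d ≤ -1.
Negative degree bound (-1): no f exists, t_k not Gosper-summable.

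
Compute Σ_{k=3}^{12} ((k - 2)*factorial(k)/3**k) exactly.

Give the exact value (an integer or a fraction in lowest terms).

Σ = 25624142/2187

t_(k+1)/t_k = (k**2 - 1)/(3*(k - 2)).
Gosper form: A/B · C(k+1)/C(k) with A=k/3 + 1/3, B=1, C=k - 2.
Set up (k/3 + 1/3)·f(k+1) − (1)·f(k) − (k - 2) = 0.
From deg A=1, deg B=0, deg C=1: d=0.
A polynomial solution: f(k) = 3.
R(k) = B(k−1)·f(k)/C(k) = 3/(k - 2); s_k = R·t_k = 3**(1 - k)*factorial(k).
Check: Δs_k = (k - 2)*factorial(k)/3**k. ✓
Evaluate s at k=13 and k=3: 25625600/2187 and 2/3; difference 25624142/2187.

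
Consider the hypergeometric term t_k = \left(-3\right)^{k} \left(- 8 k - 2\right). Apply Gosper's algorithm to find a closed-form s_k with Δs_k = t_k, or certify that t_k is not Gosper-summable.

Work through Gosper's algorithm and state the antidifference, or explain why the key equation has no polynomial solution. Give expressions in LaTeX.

Compute t_(k+1)/t_k: get 3*(-4*k - 5)/(4*k + 1).
So A=-3 and B=1, with C=k + 1/4.
f must satisfy (-3)·f(k+1) − (1)·f(k) = k + 1/4.
deg f ≤ 1 (via 0,0,1).
Solving with deg f ≤ 1: f(k) = -(2*k - 1)/8.
Then R = B(k−1)f/C = -(2*k - 1)/(2*(4*k + 1)), so s_k = R(k)·t_k = (-3)**k*(2*k - 1).
Verify: (-3)**k*(-8*k - 2) matches t_k.

s_k = \left(-3\right)^{k} \left(2 k - 1\right)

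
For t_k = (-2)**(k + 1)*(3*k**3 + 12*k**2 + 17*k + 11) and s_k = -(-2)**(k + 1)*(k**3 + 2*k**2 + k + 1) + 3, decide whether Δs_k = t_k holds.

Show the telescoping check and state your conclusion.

valid; difference matches t_k

s_(k+1) = -4*(-2)**k*(k + (k + 1)**3 + 2*(k + 1)**2 + 2) + 3
s_(k+1) − s_k = (-2)**(k + 1)*(3*k**3 + 12*k**2 + 17*k + 11)
(s_(k+1) − s_k) − t_k = 0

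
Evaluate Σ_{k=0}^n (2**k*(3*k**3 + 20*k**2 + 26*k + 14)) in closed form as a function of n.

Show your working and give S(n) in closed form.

r(k) = 2*(3*k**3 + 29*k**2 + 75*k + 63)/(3*k**3 + 20*k**2 + 26*k + 14) after simplifying.
A = 2, B = 1, C = k**3 + 20*k**2/3 + 26*k/3 + 14/3.
Set up (2)·f(k+1) − (1)·f(k) − (k**3 + 20*k**2/3 + 26*k/3 + 14/3) = 0.
d = 3 from the (0,0,3) case.
Coefficient equations give f(k) = (3*k**3 + 2*k**2 + 4)/3.
Then R = B(k−1)f/C = (3*k**3 + 2*k**2 + 4)/(3*k**3 + 20*k**2 + 26*k + 14), so s_k = R(k)·t_k = 2**k*(3*k**3 + 2*k**2 + 4).
s_(k+1) − s_k = 2**k*(3*k**3 + 20*k**2 + 26*k + 14) = t_k.
Evaluate: s_(n+1) = 2**(n + 1)*(3*n**3 + 11*n**2 + 13*n + 9); subtract s_(0) = 4 ⇒ S(n) = 6*2**n*n**3 + 22*2**n*n**2 + 26*2**n*n + 18*2**n - 4.

S(n) = 6*2**n*n**3 + 22*2**n*n**2 + 26*2**n*n + 18*2**n - 4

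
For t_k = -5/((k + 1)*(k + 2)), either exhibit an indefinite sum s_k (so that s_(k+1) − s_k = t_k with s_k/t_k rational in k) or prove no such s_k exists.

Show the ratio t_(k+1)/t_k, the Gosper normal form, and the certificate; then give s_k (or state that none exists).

s_k = -5*k/(k + 1)

Step 1: r(k) = (k + 1)/(k + 3).
Take A(k)=k + 1, B(k)=k + 3, C(k)=1.
Key eq: (k + 1)·f(k+1) = (k + 2)·f(k) + (1).
From deg A=1, deg B=1, deg C=0: d=1.
Match coefficients ⇒ f(k) = k.
So s_k = (B(k−1)f/C)·t_k = (k*(k + 2))·t_k = -5*k/(k + 1).
Check: Δs_k = -5/(k**2 + 3*k + 2). ✓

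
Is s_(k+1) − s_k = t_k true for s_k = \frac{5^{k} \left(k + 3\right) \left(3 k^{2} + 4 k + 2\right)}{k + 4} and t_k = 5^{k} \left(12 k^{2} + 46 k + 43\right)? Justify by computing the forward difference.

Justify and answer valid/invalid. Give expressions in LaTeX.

s_(k+1) = 5**(k + 1)*(k + 4)*(4*k + 3*(k + 1)**2 + 6)/(k + 5)
s_(k+1) − s_k = 5**k*(12*k**4 + 142*k**3 + 606*k**2 + 1084*k + 690)/(k**2 + 9*k + 20)
(s_(k+1) − s_k) − t_k = 5**k*(-12*k**3 - 91*k**2 - 223*k - 170)/(k**2 + 9*k + 20)

Invalid: residual \frac{5^{k} \left(- 12 k^{3} - 91 k^{2} - 223 k - 170\right)}{k^{2} + 9 k + 20} ≠ 0.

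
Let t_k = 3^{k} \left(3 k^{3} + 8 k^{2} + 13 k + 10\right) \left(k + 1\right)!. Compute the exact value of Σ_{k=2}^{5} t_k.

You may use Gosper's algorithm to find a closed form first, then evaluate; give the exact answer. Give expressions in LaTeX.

The ratio is 3*(3*k**4 + 23*k**3 + 72*k**2 + 110*k + 68)/(3*k**3 + 8*k**2 + 13*k + 10).
Take A(k)=3*k + 6, B(k)=1, C(k)=k**3 + 8*k**2/3 + 13*k/3 + 10/3.
f must satisfy (3*k + 6)·f(k+1) − (1)·f(k) = k**3 + 8*k**2/3 + 13*k/3 + 10/3.
deg f ≤ 2 (via 1,0,3).
Solving with deg f ≤ 2: f(k) = (k**2 - k + 2)/3.
Get s_k = R·t_k = 3**k*(k**2 - k + 2)*factorial(k + 1) with R(k) = B(k−1)f(k)/C(k) = (k**2 - k + 2)/(3*k**3 + 8*k**2 + 13*k + 10).
Verify: 3**k*(3*k**3 + 8*k**2 + 13*k + 10)*factorial(k + 1) matches t_k.
Telescoping: Σ = s_(6) − s_(2) = 117573120 − (216) = 117572904.

Σ = 117572904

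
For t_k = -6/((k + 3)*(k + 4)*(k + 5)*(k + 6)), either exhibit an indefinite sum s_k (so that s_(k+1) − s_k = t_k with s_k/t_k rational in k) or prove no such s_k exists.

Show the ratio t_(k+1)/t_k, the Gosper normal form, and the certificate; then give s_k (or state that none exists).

The ratio is (k + 3)/(k + 7).
Gosper form: A/B · C(k+1)/C(k) with A=k + 3, B=k + 7, C=1.
Key eq: (k + 3)·f(k+1) = (k + 6)·f(k) + (1).
deg f ≤ 3 (via 1,1,0).
Coefficient equations give f(k) = k*(k**2 + 12*k + 47)/180.
Certificate R = B(k−1)f/C = k*(k + 6)*(k**2 + 12*k + 47)/180 gives s_k = k*(-k**2 - 12*k - 47)/(30*(k + 3)*(k + 4)*(k + 5)).
Check: Δs_k = -6/(k**4 + 18*k**3 + 119*k**2 + 342*k + 360). ✓

s_k = k*(-k**2 - 12*k - 47)/(30*(k + 3)*(k + 4)*(k + 5))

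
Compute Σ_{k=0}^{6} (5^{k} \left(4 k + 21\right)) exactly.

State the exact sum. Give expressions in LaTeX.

t_(k+1)/t_k = 5*(4*k + 25)/(4*k + 21).
Gosper form: A/B · C(k+1)/C(k) with A=5, B=1, C=k + 21/4.
Key eq: (5)·f(k+1) = (1)·f(k) + (k + 21/4).
Degrees (0,0,1) ⇒ d ≤ 1.
Solve for f: f(k) = (k + 4)/4 (degree 1 ≤ 1).
Then R = B(k−1)f/C = (k + 4)/(4*k + 21), so s_k = R(k)·t_k = 5**k*(k + 4).
Verify: 5**k*(4*k + 21) matches t_k.
Evaluate s at k=7 and k=0: 859375 and 4; difference 859371.

Σ = 859371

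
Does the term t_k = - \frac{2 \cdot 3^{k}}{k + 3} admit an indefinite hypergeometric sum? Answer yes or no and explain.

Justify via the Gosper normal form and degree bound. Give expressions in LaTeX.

Compute t_(k+1)/t_k: get 3*(k + 3)/(k + 4).
A = 3*k + 9, B = k + 4, C = 1.
Need (3*k + 9)·f(k+1) − (k + 3)·f(k) = 1.
deg f ≤ -1 (via 1,1,0).
d = -1 < 0 ⇒ no nonzero polynomial f; not summable.

No — t_k has no hypergeometric antidifference.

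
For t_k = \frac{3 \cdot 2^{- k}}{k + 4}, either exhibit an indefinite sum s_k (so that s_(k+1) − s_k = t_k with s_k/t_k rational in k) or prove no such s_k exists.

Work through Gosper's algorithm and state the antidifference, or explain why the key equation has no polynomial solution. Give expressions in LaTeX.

Ratio r(k) = (k + 4)/(2*(k + 5)).
Take A(k)=k/2 + 2, B(k)=k + 5, C(k)=1.
Set up (k/2 + 2)·f(k+1) − (k + 4)·f(k) − (1) = 0.
d = -1 from the (1,1,0) case.
d = -1 < 0 ⇒ no nonzero polynomial f; not summable.

none — t_k is not Gosper-summable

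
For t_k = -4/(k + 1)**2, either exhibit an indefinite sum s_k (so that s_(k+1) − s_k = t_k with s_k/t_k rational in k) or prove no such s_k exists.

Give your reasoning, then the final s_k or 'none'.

t_(k+1)/t_k = (k + 1)**2/(k + 2)**2.
Gosper form: A/B · C(k+1)/C(k) with A=k**2 + 2*k + 1, B=k**2 + 4*k + 4, C=1.
f must satisfy (k**2 + 2*k + 1)·f(k+1) − (k**2 + 2*k + 1)·f(k) = 1.
Bound: deg f ≤ 0.
Write f(k) = c0. Then LHS − RHS = -1, requiring -1 = 0: contradictory. No certificate.

not Gosper-summable; s_k does not exist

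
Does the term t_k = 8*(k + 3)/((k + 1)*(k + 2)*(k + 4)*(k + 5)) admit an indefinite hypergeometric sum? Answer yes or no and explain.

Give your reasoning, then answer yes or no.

Yes. s_k = k*(k + 5)/(k**2 + 5*k + 4).

r(k) = (k + 1)*(k + 4)**2/((k + 3)**2*(k + 6)) after simplifying.
A = k + 1, B = k + 6, C = k**2 + 6*k + 9.
Solve (k + 1)·f(k+1) − (k + 5)·f(k) = k**2 + 6*k + 9.
Degrees (1,1,2) ⇒ d ≤ 4.
A polynomial solution: f(k) = k*(k + 2)*(k + 3)*(k + 5)/8.
Certificate R = B(k−1)f/C = k*(k + 2)*(k + 5)**2/(8*(k + 3)) gives s_k = k*(k + 5)/(k**2 + 5*k + 4).
s_(k+1) − s_k = 8*(k + 3)/(k**4 + 12*k**3 + 49*k**2 + 78*k + 40) = t_k.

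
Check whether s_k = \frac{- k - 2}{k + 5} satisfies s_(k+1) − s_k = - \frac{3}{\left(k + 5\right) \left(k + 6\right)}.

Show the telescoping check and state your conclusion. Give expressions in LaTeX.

Valid: the claim telescopes to t_k.

s_(k+1) = (-k - 3)/(k + 6)
s_(k+1) − s_k = -3/(k**2 + 11*k + 30)
(s_(k+1) − s_k) − t_k = 0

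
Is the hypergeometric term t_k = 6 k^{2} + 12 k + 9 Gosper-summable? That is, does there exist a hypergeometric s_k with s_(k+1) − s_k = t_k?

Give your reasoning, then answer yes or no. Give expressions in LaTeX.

Yes. s_k = k \left(2 k^{2} + 3 k + 4\right).

The ratio is (2*k**2 + 8*k + 9)/(2*k**2 + 4*k + 3).
A = 1, B = 1, C = k**2 + 2*k + 3/2.
Solve (1)·f(k+1) − (1)·f(k) = k**2 + 2*k + 3/2.
Degrees (0,0,2) ⇒ d ≤ 3.
Solve for f: f(k) = k*(2*k**2 + 3*k + 4)/6 (degree 3 ≤ 3).
R(k) = B(k−1)·f(k)/C(k) = k*(2*k**2 + 3*k + 4)/(3*(2*k**2 + 4*k + 3)); s_k = R·t_k = k*(2*k**2 + 3*k + 4).
s_(k+1) − s_k = 6*k**2 + 12*k + 9 = t_k.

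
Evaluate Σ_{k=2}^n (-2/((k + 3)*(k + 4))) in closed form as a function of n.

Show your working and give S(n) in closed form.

Step 1: r(k) = (k + 3)/(k + 5).
Take A(k)=k + 3, B(k)=k + 5, C(k)=1.
f must satisfy (k + 3)·f(k+1) − (k + 4)·f(k) = 1.
d = 1 from the (1,1,0) case.
Match coefficients ⇒ f(k) = k/3.
Then R = B(k−1)f/C = k*(k + 4)/3, so s_k = R(k)·t_k = -2*k/(3*k + 9).
Verify: -2/(k**2 + 7*k + 12) matches t_k.
Evaluate: s_(n+1) = 2*(-n - 1)/(3*(n + 4)); subtract s_(2) = -4/15 ⇒ S(n) = 2*(1 - n)/(5*(n + 4)).

S(n) = 2*(1 - n)/(5*(n + 4))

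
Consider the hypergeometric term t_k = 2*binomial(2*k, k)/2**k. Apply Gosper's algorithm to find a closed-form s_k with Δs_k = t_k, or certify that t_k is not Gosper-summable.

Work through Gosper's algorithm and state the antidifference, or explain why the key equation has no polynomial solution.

The ratio is (2*k + 1)/(k + 1).
Gosper form: A/B · C(k+1)/C(k) with A=2*k + 1, B=k + 1, C=1.
Need (2*k + 1)·f(k+1) − (k)·f(k) = 1.
d = -1 from the (1,1,0) case.
deg f ≤ -1 is impossible — no certificate.

none — t_k is not Gosper-summable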